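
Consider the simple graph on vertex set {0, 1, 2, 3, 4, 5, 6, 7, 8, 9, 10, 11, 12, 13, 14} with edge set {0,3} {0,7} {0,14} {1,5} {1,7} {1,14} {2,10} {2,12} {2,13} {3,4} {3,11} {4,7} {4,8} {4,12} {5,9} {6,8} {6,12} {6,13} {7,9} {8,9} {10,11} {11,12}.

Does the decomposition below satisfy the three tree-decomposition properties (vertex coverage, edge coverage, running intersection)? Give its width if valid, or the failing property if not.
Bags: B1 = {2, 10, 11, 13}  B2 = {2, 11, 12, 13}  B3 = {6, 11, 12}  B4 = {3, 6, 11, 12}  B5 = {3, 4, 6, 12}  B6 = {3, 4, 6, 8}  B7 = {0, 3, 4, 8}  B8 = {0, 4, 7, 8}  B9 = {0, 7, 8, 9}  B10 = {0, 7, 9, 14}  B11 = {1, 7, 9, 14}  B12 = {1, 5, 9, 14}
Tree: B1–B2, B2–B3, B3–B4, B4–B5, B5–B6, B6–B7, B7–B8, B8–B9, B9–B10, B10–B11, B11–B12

A tree decomposition must satisfy three properties: every vertex lies in some bag; for every edge, both endpoints lie together in some bag; and for every vertex, the bags containing it form a connected subtree. Here edge (13,6) lies in no bag, so the decomposition is invalid.

No — edge (13,6) lies in no bag.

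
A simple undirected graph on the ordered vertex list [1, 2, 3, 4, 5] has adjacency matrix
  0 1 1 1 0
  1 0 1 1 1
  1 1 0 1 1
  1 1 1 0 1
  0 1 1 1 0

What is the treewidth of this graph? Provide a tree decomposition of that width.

The largest bag has 4 vertices, giving width 3; this decomposition certifies tw(G) ≤ 3. On the other hand G contains the 4-clique {1, 2, 3, 4}. A clique must lie in a single bag of any decomposition, so no decomposition can have width below 3. Hence tw(G) = 3 exactly.

Treewidth 3.
Bags: B1 = {2, 3, 4, 5}  B2 = {1, 2, 3, 4}
Tree: B1–B2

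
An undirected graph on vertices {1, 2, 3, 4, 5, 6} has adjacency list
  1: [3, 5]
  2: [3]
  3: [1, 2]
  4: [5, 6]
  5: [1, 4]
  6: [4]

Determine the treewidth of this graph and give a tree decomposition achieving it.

The largest bag has 2 vertices, giving width 1; this decomposition certifies tw(G) ≤ 1. Any graph with an edge has treewidth ≥ 1, and G has the edge 2–3. Hence tw(G) = 1 exactly.

Treewidth 1.
Bags: B1 = {2, 3}  B2 = {1, 3}  B3 = {1, 5}  B4 = {4, 5}  B5 = {4, 6}
Tree: B1–B2, B2–B3, B3–B4, B4–B5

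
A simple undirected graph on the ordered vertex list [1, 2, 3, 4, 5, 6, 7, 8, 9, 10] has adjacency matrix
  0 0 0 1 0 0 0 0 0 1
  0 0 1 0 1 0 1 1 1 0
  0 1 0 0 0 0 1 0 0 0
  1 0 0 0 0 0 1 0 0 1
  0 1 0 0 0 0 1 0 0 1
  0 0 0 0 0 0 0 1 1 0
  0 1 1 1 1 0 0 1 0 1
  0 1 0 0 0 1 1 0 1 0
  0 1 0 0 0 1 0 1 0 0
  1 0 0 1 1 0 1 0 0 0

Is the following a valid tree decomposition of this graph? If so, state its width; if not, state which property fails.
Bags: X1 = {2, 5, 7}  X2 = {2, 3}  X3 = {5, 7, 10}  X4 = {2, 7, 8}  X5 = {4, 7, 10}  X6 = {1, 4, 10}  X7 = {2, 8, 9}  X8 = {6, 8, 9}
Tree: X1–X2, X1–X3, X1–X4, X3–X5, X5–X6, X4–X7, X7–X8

A tree decomposition must satisfy three properties: every vertex lies in some bag; for every edge, both endpoints lie together in some bag; and for every vertex, the bags containing it form a connected subtree. Here edge (7,3) lies in no bag, so the decomposition is invalid.

No — edge (7,3) lies in no bag.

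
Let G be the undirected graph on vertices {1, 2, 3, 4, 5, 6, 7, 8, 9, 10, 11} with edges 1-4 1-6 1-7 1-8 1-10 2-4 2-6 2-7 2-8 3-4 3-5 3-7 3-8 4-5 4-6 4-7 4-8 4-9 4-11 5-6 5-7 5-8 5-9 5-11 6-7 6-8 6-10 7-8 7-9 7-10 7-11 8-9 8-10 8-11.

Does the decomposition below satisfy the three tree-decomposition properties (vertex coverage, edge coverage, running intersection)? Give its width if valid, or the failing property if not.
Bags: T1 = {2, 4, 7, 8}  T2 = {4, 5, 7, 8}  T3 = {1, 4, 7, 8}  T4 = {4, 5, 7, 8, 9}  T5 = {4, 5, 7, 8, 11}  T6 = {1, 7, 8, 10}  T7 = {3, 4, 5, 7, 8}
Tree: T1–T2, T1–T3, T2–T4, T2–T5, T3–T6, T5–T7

No — vertex 6 appears in no bag.

A tree decomposition must satisfy three properties: every vertex lies in some bag; for every edge, both endpoints lie together in some bag; and for every vertex, the bags containing it form a connected subtree. Here vertex 6 appears in no bag, so the decomposition is invalid.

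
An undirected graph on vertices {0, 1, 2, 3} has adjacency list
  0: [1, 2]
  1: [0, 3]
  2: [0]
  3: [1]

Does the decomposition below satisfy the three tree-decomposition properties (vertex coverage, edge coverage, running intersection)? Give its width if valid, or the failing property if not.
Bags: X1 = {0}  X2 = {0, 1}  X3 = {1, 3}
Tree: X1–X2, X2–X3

No — vertex 2 appears in no bag.

A tree decomposition must satisfy three properties: every vertex lies in some bag; for every edge, both endpoints lie together in some bag; and for every vertex, the bags containing it form a connected subtree. Here vertex 2 appears in no bag, so the decomposition is invalid.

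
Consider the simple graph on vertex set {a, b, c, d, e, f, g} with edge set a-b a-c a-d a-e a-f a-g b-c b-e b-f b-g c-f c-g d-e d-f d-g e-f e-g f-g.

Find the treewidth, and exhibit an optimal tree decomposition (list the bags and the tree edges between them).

Treewidth 4.
Bags: B1 = {a, b, e, f, g}  B2 = {a, d, e, f, g}  B3 = {a, b, c, f, g}
Tree: B1–B2, B1–B3

Every bag has size at most 5, so the width is 5 − 1 = 4 and tw(G) ≤ 4. Conversely, {a, d, e, f, g} is a clique of size 5, and the vertices of any clique must share a bag in every tree decomposition; so some bag has ≥ 5 vertices and tw(G) ≥ 4. The upper and lower bounds meet at 4, so that is the treewidth.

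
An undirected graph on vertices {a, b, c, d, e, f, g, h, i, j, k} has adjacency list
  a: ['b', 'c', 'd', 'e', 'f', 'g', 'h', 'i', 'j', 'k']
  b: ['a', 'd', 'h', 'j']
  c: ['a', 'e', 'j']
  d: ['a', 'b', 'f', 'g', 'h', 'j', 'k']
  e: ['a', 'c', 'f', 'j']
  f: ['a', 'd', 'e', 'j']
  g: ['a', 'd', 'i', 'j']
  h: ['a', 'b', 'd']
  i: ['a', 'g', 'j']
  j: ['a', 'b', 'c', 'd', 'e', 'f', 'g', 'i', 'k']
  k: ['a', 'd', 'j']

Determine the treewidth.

3

A width-3 tree decomposition is:
Bags: B1 = {a, e, f, j}  B2 = {a, d, f, j}  B3 = {a, b, d, j}  B4 = {a, d, g, j}  B5 = {a, b, d, h}  B6 = {a, d, j, k}  B7 = {a, c, e, j}  B8 = {a, g, i, j}
Tree: B1–B2, B2–B3, B3–B4, B3–B5, B4–B6, B1–B7, B4–B8
Every bag has size at most 4, so the width is 4 − 1 = 3 and tw(G) ≤ 3. Conversely, {a, d, g, j} is a clique of size 4, and the vertices of any clique must share a bag in every tree decomposition; so some bag has ≥ 4 vertices and tw(G) ≥ 3. Hence tw(G) = 3 exactly.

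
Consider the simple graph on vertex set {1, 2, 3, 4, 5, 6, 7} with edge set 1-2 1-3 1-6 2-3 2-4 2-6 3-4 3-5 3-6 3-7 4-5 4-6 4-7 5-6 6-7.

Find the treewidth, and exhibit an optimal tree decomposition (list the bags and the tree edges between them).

The largest bag has 4 vertices, giving width 3; this decomposition certifies tw(G) ≤ 3. For the lower bound, the 4 vertices {1, 2, 3, 6} are pairwise adjacent, and any tree decomposition puts a clique entirely inside one bag — forcing width ≥ 3. Therefore the treewidth is 3.

Treewidth 3.
One optimal decomposition is:
Bags: B1 = {2, 3, 4, 6}  B2 = {1, 2, 3, 6}  B3 = {3, 4, 5, 6}  B4 = {3, 4, 6, 7}
Tree: B1–B2, B1–B3, B3–B4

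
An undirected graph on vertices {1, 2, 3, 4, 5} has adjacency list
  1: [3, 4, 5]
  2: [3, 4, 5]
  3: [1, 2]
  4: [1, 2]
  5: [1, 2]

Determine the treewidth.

2

A width-2 tree decomposition is:
Bags: B1 = {1, 2, 4}  B2 = {1, 2, 5}  B3 = {1, 2, 3}
Tree: B1–B2, B2–B3
Every bag has size at most 3, so the width is 3 − 1 = 2 and tw(G) ≤ 2. The edges 2–4–1–5–2 form a cycle, so G is not a tree and its treewidth is at least 2. Hence tw(G) = 2 exactly.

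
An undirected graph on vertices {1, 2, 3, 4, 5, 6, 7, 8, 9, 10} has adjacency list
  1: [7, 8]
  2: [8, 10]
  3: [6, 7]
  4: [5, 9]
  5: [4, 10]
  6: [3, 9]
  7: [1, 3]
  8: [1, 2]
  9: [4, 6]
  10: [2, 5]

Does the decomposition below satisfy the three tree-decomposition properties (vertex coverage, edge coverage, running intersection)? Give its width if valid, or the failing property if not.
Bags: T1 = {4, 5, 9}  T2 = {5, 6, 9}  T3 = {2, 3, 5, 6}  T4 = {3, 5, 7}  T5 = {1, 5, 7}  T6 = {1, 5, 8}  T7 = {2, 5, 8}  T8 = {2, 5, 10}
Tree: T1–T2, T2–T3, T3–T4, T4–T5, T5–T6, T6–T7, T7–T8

A tree decomposition must satisfy three properties: every vertex lies in some bag; for every edge, both endpoints lie together in some bag; and for every vertex, the bags containing it form a connected subtree. Here bags containing vertex 2 are not connected in the tree, so the decomposition is invalid.

No — bags containing vertex 2 are not connected in the tree.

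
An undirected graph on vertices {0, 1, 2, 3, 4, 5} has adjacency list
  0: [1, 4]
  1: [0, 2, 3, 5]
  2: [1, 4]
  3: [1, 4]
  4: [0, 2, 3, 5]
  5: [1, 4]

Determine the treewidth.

A width-2 tree decomposition is:
Bags: B1 = {0, 1, 4}  B2 = {1, 2, 4}  B3 = {1, 4, 5}  B4 = {1, 3, 4}
Tree: B1–B2, B2–B3, B3–B4
Every bag has size at most 3, so the width is 3 − 1 = 2 and tw(G) ≤ 2. For the lower bound, G contains the cycle 1–0–4–2–1, so G is not a forest; only forests have treewidth ≤ 1, hence tw(G) ≥ 2. The upper and lower bounds meet at 2, so that is the treewidth.

2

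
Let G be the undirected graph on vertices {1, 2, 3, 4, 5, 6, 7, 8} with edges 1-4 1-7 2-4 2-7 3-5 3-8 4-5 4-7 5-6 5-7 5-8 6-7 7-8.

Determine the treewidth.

A width-2 tree decomposition is:
Bags: B1 = {3, 5, 8}  B2 = {5, 7, 8}  B3 = {4, 5, 7}  B4 = {1, 4, 7}  B5 = {5, 6, 7}  B6 = {2, 4, 7}
Tree: B1–B2, B2–B3, B3–B4, B2–B5, B4–B6
The largest bag has 3 vertices, giving width 2; this decomposition certifies tw(G) ≤ 2. For the lower bound, the 3 vertices {3, 5, 8} are pairwise adjacent, and any tree decomposition puts a clique entirely inside one bag — forcing width ≥ 2. Therefore the treewidth is 2.

2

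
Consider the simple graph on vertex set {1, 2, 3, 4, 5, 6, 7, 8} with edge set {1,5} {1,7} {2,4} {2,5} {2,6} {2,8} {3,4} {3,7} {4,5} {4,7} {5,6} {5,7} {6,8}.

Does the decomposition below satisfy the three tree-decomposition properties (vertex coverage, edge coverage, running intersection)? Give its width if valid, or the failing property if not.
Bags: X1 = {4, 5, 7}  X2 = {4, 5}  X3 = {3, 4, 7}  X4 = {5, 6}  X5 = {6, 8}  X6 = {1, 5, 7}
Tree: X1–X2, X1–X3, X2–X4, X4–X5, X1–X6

A tree decomposition must satisfy three properties: every vertex lies in some bag; for every edge, both endpoints lie together in some bag; and for every vertex, the bags containing it form a connected subtree. Here vertex 2 appears in no bag, so the decomposition is invalid.

No — vertex 2 appears in no bag.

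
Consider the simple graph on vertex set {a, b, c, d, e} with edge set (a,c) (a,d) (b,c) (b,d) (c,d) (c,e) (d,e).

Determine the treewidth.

2

A width-2 tree decomposition is:
Bags: B1 = {b, c, d}  B2 = {c, d, e}  B3 = {a, c, d}
Tree: B1–B2, B1–B3
The largest bag has 3 vertices, giving width 2; this decomposition certifies tw(G) ≤ 2. On the other hand G contains the 3-clique {c, d, e}. A clique must lie in a single bag of any decomposition, so no decomposition can have width below 2. Therefore the treewidth is 2.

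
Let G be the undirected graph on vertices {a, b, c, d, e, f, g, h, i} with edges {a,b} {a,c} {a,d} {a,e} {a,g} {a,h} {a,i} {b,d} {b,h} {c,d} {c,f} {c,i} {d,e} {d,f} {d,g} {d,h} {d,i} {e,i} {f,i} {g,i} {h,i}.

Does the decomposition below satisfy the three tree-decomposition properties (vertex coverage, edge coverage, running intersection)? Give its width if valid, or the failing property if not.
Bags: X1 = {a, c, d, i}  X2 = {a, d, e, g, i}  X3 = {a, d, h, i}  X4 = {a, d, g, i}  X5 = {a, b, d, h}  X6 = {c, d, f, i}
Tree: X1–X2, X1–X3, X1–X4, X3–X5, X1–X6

A tree decomposition must satisfy three properties: every vertex lies in some bag; for every edge, both endpoints lie together in some bag; and for every vertex, the bags containing it form a connected subtree. Here bags containing vertex g are not connected in the tree, so the decomposition is invalid.

No — bags containing vertex g are not connected in the tree.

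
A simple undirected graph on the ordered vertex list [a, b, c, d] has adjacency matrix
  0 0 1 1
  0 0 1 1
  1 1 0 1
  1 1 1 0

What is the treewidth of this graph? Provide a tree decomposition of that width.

Treewidth 2.
One optimal decomposition is:
Bags: B1 = {a, c, d}  B2 = {b, c, d}
Tree: B1–B2

The largest bag has 3 vertices, giving width 2; this decomposition certifies tw(G) ≤ 2. On the other hand G contains the 3-clique {a, c, d}. A clique must lie in a single bag of any decomposition, so no decomposition can have width below 2. The upper and lower bounds meet at 2, so that is the treewidth.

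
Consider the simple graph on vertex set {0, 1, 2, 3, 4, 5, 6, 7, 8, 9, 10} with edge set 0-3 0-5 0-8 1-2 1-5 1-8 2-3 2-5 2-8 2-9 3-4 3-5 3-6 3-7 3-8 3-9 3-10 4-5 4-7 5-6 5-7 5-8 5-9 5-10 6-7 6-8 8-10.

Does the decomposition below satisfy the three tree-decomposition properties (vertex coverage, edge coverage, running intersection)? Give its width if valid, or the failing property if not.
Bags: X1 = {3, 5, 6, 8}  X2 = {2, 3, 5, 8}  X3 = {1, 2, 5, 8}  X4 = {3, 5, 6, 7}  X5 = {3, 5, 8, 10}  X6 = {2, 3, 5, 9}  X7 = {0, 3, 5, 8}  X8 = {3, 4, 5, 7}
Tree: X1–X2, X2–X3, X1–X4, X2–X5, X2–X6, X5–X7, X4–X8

Vertex coverage: the bags together contain {0, 1, 2, 3, 4, 5, 6, 7, 8, 9, 10}, the full vertex set. Edge coverage: each edge of G has both endpoints in at least one bag. Running intersection: for every vertex, the bags containing it form a connected subtree. All three properties hold, so this is a valid tree decomposition of width max|bag| − 1 = 3, and hence tw(G) ≤ 3.

Yes; width 3.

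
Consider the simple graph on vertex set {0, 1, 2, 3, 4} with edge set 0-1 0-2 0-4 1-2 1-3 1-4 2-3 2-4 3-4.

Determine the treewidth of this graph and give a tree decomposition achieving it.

Treewidth 3.
Bags: B1 = {1, 2, 3, 4}  B2 = {0, 1, 2, 4}
Tree: B1–B2

Each bag holds 4 vertices, so the decomposition has width 3, which upper-bounds the treewidth. On the other hand G contains the 4-clique {0, 1, 2, 4}. A clique must lie in a single bag of any decomposition, so no decomposition can have width below 3. Hence tw(G) = 3 exactly.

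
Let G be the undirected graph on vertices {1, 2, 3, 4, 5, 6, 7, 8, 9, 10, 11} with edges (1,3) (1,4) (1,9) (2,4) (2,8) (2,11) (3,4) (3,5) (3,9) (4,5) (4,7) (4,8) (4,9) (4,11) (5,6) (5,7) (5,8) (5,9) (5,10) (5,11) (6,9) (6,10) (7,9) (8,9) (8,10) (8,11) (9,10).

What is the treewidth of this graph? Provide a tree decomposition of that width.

Treewidth 3.
One optimal decomposition is:
Bags: B1 = {4, 5, 8, 9}  B2 = {3, 4, 5, 9}  B3 = {5, 8, 9, 10}  B4 = {5, 6, 9, 10}  B5 = {1, 3, 4, 9}  B6 = {4, 5, 7, 9}  B7 = {4, 5, 8, 11}  B8 = {2, 4, 8, 11}
Tree: B1–B2, B1–B3, B3–B4, B2–B5, B2–B6, B1–B7, B7–B8

Every bag has size at most 4, so the width is 4 − 1 = 3 and tw(G) ≤ 3. Conversely, {5, 8, 9, 10} is a clique of size 4, and the vertices of any clique must share a bag in every tree decomposition; so some bag has ≥ 4 vertices and tw(G) ≥ 3. Combining the bounds, tw(G) = 3.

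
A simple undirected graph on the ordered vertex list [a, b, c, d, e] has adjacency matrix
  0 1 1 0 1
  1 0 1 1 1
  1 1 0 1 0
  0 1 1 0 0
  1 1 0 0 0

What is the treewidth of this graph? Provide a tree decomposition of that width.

Every bag has size at most 3, so the width is 3 − 1 = 2 and tw(G) ≤ 2. On the other hand G contains the 3-clique {a, b, e}. A clique must lie in a single bag of any decomposition, so no decomposition can have width below 2. The upper and lower bounds meet at 2, so that is the treewidth.

Treewidth 2.
One such decomposition:
Bags: B1 = {b, c, d}  B2 = {a, b, c}  B3 = {a, b, e}
Tree: B1–B2, B2–B3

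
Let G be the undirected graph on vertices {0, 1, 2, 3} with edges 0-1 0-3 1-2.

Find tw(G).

1

A width-1 tree decomposition is:
Bags: B1 = {1, 2}  B2 = {0, 1}  B3 = {0, 3}
Tree: B1–B2, B2–B3
Every bag has size at most 2, so the width is 2 − 1 = 1 and tw(G) ≤ 1. G has an edge, so its treewidth is at least 1. Hence tw(G) = 1 exactly.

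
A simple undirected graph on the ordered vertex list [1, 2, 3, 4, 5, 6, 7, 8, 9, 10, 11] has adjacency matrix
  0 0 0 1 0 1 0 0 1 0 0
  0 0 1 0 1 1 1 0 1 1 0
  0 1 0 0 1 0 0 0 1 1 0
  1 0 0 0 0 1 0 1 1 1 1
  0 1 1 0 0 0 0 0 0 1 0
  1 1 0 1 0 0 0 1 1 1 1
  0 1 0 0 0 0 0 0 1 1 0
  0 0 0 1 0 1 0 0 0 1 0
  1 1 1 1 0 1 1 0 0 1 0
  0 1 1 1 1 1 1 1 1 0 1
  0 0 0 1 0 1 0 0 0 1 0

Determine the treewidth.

3

A width-3 tree decomposition is:
Bags: B1 = {4, 6, 9, 10}  B2 = {2, 6, 9, 10}  B3 = {2, 3, 9, 10}  B4 = {4, 6, 10, 11}  B5 = {1, 4, 6, 9}  B6 = {2, 7, 9, 10}  B7 = {4, 6, 8, 10}  B8 = {2, 3, 5, 10}
Tree: B1–B2, B2–B3, B1–B4, B1–B5, B2–B6, B4–B7, B3–B8
The largest bag has 4 vertices, giving width 3; this decomposition certifies tw(G) ≤ 3. Conversely, {1, 4, 6, 9} is a clique of size 4, and the vertices of any clique must share a bag in every tree decomposition; so some bag has ≥ 4 vertices and tw(G) ≥ 3. Combining the bounds, tw(G) = 3.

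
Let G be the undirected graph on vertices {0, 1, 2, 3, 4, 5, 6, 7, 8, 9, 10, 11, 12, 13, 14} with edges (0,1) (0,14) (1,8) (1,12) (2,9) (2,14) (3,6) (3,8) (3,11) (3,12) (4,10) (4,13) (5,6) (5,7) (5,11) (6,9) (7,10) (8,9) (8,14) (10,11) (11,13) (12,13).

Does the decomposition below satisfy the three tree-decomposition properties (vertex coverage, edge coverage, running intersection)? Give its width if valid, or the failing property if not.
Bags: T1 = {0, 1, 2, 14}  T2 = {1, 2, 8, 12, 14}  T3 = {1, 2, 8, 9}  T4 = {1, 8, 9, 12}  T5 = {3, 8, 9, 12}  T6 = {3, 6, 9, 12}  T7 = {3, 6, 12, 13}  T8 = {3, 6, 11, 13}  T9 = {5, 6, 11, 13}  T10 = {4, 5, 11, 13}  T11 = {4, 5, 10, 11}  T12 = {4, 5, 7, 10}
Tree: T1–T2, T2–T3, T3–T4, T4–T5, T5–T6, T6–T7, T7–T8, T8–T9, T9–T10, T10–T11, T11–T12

No — bags containing vertex 12 are not connected in the tree.

A tree decomposition must satisfy three properties: every vertex lies in some bag; for every edge, both endpoints lie together in some bag; and for every vertex, the bags containing it form a connected subtree. Here bags containing vertex 12 are not connected in the tree, so the decomposition is invalid.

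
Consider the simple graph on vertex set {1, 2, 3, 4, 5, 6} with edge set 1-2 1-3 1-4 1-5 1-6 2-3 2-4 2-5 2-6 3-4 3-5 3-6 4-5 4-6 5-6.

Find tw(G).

A width-5 tree decomposition is:
Bags: B1 = {1, 2, 3, 4, 5, 6}
Tree: (single bag)
A single bag containing all 6 vertices is trivially a valid decomposition of width 5. On the other hand G contains the 6-clique {1, 2, 3, 4, 5, 6}. A clique must lie in a single bag of any decomposition, so no decomposition can have width below 5. Combining the bounds, tw(G) = 5.

5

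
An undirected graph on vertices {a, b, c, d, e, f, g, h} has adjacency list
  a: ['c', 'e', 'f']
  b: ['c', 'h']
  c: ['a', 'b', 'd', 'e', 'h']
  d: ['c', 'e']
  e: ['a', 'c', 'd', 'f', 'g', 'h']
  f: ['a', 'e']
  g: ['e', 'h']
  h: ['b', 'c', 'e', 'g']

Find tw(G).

2

A width-2 tree decomposition is:
Bags: B1 = {a, c, e}  B2 = {c, e, h}  B3 = {c, d, e}  B4 = {a, e, f}  B5 = {e, g, h}  B6 = {b, c, h}
Tree: B1–B2, B2–B3, B1–B4, B2–B5, B2–B6
Each bag holds 3 vertices, so the decomposition has width 2, which upper-bounds the treewidth. On the other hand G contains the 3-clique {e, g, h}. A clique must lie in a single bag of any decomposition, so no decomposition can have width below 2. Therefore the treewidth is 2.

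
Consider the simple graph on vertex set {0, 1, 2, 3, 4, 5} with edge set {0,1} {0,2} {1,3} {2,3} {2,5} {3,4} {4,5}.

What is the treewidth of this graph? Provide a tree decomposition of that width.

The largest bag has 3 vertices, giving width 2; this decomposition certifies tw(G) ≤ 2. For the lower bound, G contains the cycle 1–0–2–3–1, so G is not a forest; only forests have treewidth ≤ 1, hence tw(G) ≥ 2. Combining the bounds, tw(G) = 2.

Treewidth 2.
Bags: B1 = {0, 1, 3}  B2 = {0, 2, 3}  B3 = {2, 3, 4}  B4 = {2, 4, 5}
Tree: B1–B2, B2–B3, B3–B4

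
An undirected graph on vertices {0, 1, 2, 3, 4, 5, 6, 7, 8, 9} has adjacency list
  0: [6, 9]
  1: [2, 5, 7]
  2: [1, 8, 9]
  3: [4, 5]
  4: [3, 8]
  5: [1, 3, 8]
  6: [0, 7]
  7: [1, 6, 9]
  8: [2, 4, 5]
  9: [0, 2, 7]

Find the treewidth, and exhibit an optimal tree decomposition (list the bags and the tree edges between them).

Treewidth 2.
Bags: B1 = {3, 4, 8}  B2 = {3, 5, 8}  B3 = {2, 5, 8}  B4 = {1, 2, 5}  B5 = {1, 2, 9}  B6 = {1, 7, 9}  B7 = {0, 7, 9}  B8 = {0, 6, 7}
Tree: B1–B2, B2–B3, B3–B4, B4–B5, B5–B6, B6–B7, B7–B8

Every bag has size at most 3, so the width is 3 − 1 = 2 and tw(G) ≤ 2. Since 4–3–5–8–4 is a cycle in G, G is not acyclic. Forests are exactly the graphs of treewidth ≤ 1, so tw(G) ≥ 2. Combining the bounds, tw(G) = 2.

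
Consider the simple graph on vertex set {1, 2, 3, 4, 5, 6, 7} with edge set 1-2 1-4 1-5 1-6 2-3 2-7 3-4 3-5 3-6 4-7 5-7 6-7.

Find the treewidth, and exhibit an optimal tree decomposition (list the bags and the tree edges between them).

Each bag holds 4 vertices, so the decomposition has width 3, which upper-bounds the treewidth. For the lower bound: the 4 vertex sets {5,7}, {3,6}, {1}, {4} are disjoint, each induces a connected subgraph, and every pair is joined by at least one edge of G. Contracting each set to a single vertex therefore yields K_{4} as a minor, and since treewidth is minor-monotone, tw(G) ≥ tw(K_{4}) = 3. Hence tw(G) = 3 exactly.

Treewidth 3.
Bags: B1 = {1, 3, 5, 7}  B2 = {1, 3, 6, 7}  B3 = {1, 3, 4, 7}  B4 = {1, 2, 3, 7}
Tree: B1–B2, B2–B3, B3–B4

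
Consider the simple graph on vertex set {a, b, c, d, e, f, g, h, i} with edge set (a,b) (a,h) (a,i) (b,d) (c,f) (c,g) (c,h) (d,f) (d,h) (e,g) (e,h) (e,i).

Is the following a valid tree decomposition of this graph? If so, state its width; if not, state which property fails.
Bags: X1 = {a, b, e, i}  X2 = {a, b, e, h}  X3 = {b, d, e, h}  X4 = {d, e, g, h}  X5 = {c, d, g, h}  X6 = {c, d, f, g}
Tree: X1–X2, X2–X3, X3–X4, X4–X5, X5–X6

Vertex coverage: the bags together contain {a, b, c, d, e, f, g, h, i}, the full vertex set. Edge coverage: each edge of G has both endpoints in at least one bag. Running intersection: for every vertex, the bags containing it form a connected subtree. All three properties hold, so this is a valid tree decomposition of width max|bag| − 1 = 3, and hence tw(G) ≤ 3.

Yes; width 3.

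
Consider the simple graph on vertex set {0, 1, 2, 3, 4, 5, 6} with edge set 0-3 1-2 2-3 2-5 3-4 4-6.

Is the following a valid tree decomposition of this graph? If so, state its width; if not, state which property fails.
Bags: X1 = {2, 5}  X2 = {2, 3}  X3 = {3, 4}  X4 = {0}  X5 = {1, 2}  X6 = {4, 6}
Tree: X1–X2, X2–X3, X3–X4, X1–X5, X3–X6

A tree decomposition must satisfy three properties: every vertex lies in some bag; for every edge, both endpoints lie together in some bag; and for every vertex, the bags containing it form a connected subtree. Here edge (3,0) lies in no bag, so the decomposition is invalid.

No — edge (3,0) lies in no bag.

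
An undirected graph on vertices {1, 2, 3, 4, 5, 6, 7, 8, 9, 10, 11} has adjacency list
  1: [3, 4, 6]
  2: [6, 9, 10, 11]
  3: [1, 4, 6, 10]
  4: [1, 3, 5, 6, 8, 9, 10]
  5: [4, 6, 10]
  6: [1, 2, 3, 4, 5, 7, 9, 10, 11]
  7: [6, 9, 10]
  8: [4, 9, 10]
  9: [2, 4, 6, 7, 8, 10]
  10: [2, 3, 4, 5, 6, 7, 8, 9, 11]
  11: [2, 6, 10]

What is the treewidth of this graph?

A width-3 tree decomposition is:
Bags: B1 = {2, 6, 9, 10}  B2 = {4, 6, 9, 10}  B3 = {4, 8, 9, 10}  B4 = {2, 6, 10, 11}  B5 = {3, 4, 6, 10}  B6 = {4, 5, 6, 10}  B7 = {1, 3, 4, 6}  B8 = {6, 7, 9, 10}
Tree: B1–B2, B2–B3, B1–B4, B2–B5, B5–B6, B5–B7, B2–B8
The largest bag has 4 vertices, giving width 3; this decomposition certifies tw(G) ≤ 3. Conversely, {4, 8, 9, 10} is a clique of size 4, and the vertices of any clique must share a bag in every tree decomposition; so some bag has ≥ 4 vertices and tw(G) ≥ 3. The upper and lower bounds meet at 3, so that is the treewidth.

3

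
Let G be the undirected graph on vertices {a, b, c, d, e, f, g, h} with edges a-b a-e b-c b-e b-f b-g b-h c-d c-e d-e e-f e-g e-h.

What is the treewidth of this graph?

2

A width-2 tree decomposition is:
Bags: B1 = {a, b, e}  B2 = {b, e, h}  B3 = {b, c, e}  B4 = {b, e, f}  B5 = {b, e, g}  B6 = {c, d, e}
Tree: B1–B2, B1–B3, B3–B4, B4–B5, B3–B6
Each bag holds 3 vertices, so the decomposition has width 2, which upper-bounds the treewidth. For the lower bound, the 3 vertices {c, d, e} are pairwise adjacent, and any tree decomposition puts a clique entirely inside one bag — forcing width ≥ 2. Hence tw(G) = 2 exactly.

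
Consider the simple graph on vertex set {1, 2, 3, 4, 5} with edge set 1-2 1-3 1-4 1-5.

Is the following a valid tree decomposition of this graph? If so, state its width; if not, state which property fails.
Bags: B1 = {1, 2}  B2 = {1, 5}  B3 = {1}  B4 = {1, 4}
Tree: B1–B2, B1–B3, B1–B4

No — vertex 3 appears in no bag.

A tree decomposition must satisfy three properties: every vertex lies in some bag; for every edge, both endpoints lie together in some bag; and for every vertex, the bags containing it form a connected subtree. Here vertex 3 appears in no bag, so the decomposition is invalid.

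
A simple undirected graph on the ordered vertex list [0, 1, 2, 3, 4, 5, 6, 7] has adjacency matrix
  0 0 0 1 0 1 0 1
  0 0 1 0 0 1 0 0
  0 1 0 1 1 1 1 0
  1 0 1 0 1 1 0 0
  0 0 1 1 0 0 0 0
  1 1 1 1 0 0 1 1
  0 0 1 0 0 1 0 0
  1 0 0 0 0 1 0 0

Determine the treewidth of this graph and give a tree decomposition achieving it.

Treewidth 2.
One optimal decomposition is:
Bags: B1 = {2, 3, 5}  B2 = {2, 5, 6}  B3 = {0, 3, 5}  B4 = {1, 2, 5}  B5 = {2, 3, 4}  B6 = {0, 5, 7}
Tree: B1–B2, B1–B3, B2–B4, B1–B5, B3–B6

Each bag holds 3 vertices, so the decomposition has width 2, which upper-bounds the treewidth. Conversely, {2, 3, 4} is a clique of size 3, and the vertices of any clique must share a bag in every tree decomposition; so some bag has ≥ 3 vertices and tw(G) ≥ 2. Hence tw(G) = 2 exactly.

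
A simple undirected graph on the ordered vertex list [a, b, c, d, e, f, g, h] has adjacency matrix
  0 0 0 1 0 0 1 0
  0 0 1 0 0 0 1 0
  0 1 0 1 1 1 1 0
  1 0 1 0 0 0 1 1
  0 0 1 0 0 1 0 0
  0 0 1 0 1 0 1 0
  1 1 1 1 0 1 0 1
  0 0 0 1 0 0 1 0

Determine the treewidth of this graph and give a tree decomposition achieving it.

Treewidth 2.
One optimal decomposition is:
Bags: B1 = {c, d, g}  B2 = {d, g, h}  B3 = {c, f, g}  B4 = {a, d, g}  B5 = {b, c, g}  B6 = {c, e, f}
Tree: B1–B2, B1–B3, B1–B4, B3–B5, B3–B6

Every bag has size at most 3, so the width is 3 − 1 = 2 and tw(G) ≤ 2. On the other hand G contains the 3-clique {d, g, h}. A clique must lie in a single bag of any decomposition, so no decomposition can have width below 2. Combining the bounds, tw(G) = 2.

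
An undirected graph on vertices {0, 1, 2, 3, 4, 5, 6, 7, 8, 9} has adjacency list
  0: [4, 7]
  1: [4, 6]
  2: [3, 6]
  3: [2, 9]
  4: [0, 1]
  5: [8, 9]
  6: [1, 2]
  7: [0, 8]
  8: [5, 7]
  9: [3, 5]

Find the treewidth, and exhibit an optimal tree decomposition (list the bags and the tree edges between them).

Treewidth 2.
One such decomposition:
Bags: B1 = {1, 2, 6}  B2 = {1, 2, 4}  B3 = {0, 2, 4}  B4 = {0, 2, 7}  B5 = {2, 7, 8}  B6 = {2, 5, 8}  B7 = {2, 5, 9}  B8 = {2, 3, 9}
Tree: B1–B2, B2–B3, B3–B4, B4–B5, B5–B6, B6–B7, B7–B8

Every bag has size at most 3, so the width is 3 − 1 = 2 and tw(G) ≤ 2. For the lower bound, G contains the cycle 2–6–1–4–0–7–8–5–9–3–2, so G is not a forest; only forests have treewidth ≤ 1, hence tw(G) ≥ 2. The upper and lower bounds meet at 2, so that is the treewidth.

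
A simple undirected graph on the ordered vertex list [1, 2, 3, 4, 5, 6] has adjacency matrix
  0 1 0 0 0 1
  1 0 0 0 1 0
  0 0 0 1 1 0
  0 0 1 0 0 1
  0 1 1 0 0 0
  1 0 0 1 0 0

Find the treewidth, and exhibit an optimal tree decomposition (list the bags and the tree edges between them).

Treewidth 2.
One optimal decomposition is:
Bags: B1 = {3, 4, 6}  B2 = {3, 5, 6}  B3 = {2, 5, 6}  B4 = {1, 2, 6}
Tree: B1–B2, B2–B3, B3–B4

The largest bag has 3 vertices, giving width 2; this decomposition certifies tw(G) ≤ 2. Since 6–4–3–5–2–1–6 is a cycle in G, G is not acyclic. Forests are exactly the graphs of treewidth ≤ 1, so tw(G) ≥ 2. Therefore the treewidth is 2.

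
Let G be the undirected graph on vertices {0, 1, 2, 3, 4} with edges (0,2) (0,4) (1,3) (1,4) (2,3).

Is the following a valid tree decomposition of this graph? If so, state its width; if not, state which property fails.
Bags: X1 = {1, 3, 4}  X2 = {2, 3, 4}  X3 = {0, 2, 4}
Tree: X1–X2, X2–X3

Yes; width 2.

Vertex coverage: the bags together contain {0, 1, 2, 3, 4}, the full vertex set. Edge coverage: each edge of G has both endpoints in at least one bag. Running intersection: for every vertex, the bags containing it form a connected subtree. All three properties hold, so this is a valid tree decomposition of width max|bag| − 1 = 2, and hence tw(G) ≤ 2.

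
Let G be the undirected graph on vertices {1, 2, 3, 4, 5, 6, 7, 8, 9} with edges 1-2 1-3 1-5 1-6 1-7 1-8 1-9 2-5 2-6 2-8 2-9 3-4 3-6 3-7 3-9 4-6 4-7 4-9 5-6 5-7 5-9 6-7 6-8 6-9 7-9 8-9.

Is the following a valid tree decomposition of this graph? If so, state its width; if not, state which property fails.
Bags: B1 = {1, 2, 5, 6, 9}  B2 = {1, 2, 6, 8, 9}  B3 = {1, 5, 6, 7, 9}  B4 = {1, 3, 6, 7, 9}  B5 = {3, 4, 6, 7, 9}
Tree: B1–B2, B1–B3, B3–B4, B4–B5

Vertex coverage: the bags together contain {1, 2, 3, 4, 5, 6, 7, 8, 9}, the full vertex set. Edge coverage: each edge of G has both endpoints in at least one bag. Running intersection: for every vertex, the bags containing it form a connected subtree. All three properties hold, so this is a valid tree decomposition of width max|bag| − 1 = 4, and hence tw(G) ≤ 4.

Yes; width 4.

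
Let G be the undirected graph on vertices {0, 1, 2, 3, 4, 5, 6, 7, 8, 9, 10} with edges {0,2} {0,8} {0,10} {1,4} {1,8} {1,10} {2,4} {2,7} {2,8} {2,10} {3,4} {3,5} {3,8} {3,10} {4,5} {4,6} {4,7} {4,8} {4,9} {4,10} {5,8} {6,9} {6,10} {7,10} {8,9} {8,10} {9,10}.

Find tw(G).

A width-3 tree decomposition is:
Bags: B1 = {1, 4, 8, 10}  B2 = {4, 8, 9, 10}  B3 = {2, 4, 8, 10}  B4 = {3, 4, 8, 10}  B5 = {3, 4, 5, 8}  B6 = {0, 2, 8, 10}  B7 = {4, 6, 9, 10}  B8 = {2, 4, 7, 10}
Tree: B1–B2, B2–B3, B2–B4, B4–B5, B3–B6, B2–B7, B3–B8
Each bag holds 4 vertices, so the decomposition has width 3, which upper-bounds the treewidth. For the lower bound, the 4 vertices {0, 2, 8, 10} are pairwise adjacent, and any tree decomposition puts a clique entirely inside one bag — forcing width ≥ 3. Hence tw(G) = 3 exactly.

3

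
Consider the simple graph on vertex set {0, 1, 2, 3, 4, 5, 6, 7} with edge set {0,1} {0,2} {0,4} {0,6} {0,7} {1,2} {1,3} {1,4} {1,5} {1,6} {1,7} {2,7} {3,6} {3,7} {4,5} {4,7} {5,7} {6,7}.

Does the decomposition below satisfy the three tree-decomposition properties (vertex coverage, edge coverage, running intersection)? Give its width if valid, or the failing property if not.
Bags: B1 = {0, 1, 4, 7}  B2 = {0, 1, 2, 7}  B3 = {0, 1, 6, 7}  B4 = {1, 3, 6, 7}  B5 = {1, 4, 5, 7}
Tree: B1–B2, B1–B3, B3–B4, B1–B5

Checking the three conditions: (i) the bags cover all of {0, 1, 2, 3, 4, 5, 6, 7}; (ii) for each edge, some bag contains both endpoints; (iii) the bags containing any fixed vertex form a subtree. All hold, so the decomposition is valid with width 4 − 1 = 3.

Yes; width 3.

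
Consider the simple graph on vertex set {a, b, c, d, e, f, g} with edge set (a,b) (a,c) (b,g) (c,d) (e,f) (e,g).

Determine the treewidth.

A width-1 tree decomposition is:
Bags: B1 = {c, d}  B2 = {a, c}  B3 = {a, b}  B4 = {b, g}  B5 = {e, g}  B6 = {e, f}
Tree: B1–B2, B2–B3, B3–B4, B4–B5, B5–B6
Each bag holds 2 vertices, so the decomposition has width 1, which upper-bounds the treewidth. Since G has at least one edge (e.g. d–c), it is not an edgeless graph, so tw(G) ≥ 1. Therefore the treewidth is 1.

1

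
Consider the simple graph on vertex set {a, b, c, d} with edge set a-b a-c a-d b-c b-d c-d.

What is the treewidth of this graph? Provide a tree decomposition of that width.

A single bag containing all 4 vertices is trivially a valid decomposition of width 3. For the lower bound, the 4 vertices {a, b, c, d} are pairwise adjacent, and any tree decomposition puts a clique entirely inside one bag — forcing width ≥ 3. Hence tw(G) = 3 exactly.

Treewidth 3.
One optimal decomposition is:
Bags: B1 = {a, b, c, d}
Tree: (single bag)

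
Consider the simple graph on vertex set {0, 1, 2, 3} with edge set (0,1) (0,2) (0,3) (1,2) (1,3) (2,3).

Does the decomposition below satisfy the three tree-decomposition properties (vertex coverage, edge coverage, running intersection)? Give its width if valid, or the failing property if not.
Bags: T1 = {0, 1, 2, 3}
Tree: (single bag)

Yes; width 3.

Every vertex of G appears in some bag (union = {0, 1, 2, 3}); every edge is covered by a bag; and for each vertex v the set of bags containing v is connected in the bag tree. The decomposition is therefore valid. The largest bag has 4 vertices, so the width is 3.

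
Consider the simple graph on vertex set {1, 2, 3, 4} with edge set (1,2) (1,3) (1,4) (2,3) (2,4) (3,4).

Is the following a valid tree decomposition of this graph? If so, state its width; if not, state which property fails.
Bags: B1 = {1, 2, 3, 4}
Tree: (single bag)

Yes; width 3.

Vertex coverage: the bags together contain {1, 2, 3, 4}, the full vertex set. Edge coverage: each edge of G has both endpoints in at least one bag. Running intersection: for every vertex, the bags containing it form a connected subtree. All three properties hold, so this is a valid tree decomposition of width max|bag| − 1 = 3, and hence tw(G) ≤ 3.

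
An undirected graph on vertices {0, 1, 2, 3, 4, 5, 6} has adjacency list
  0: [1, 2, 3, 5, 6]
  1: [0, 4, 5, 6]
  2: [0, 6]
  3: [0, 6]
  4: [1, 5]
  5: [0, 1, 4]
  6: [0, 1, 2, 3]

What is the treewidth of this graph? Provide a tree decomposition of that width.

Treewidth 2.
One optimal decomposition is:
Bags: B1 = {0, 3, 6}  B2 = {0, 1, 6}  B3 = {0, 1, 5}  B4 = {1, 4, 5}  B5 = {0, 2, 6}
Tree: B1–B2, B2–B3, B3–B4, B2–B5

Every bag has size at most 3, so the width is 3 − 1 = 2 and tw(G) ≤ 2. For the lower bound, the 3 vertices {0, 1, 5} are pairwise adjacent, and any tree decomposition puts a clique entirely inside one bag — forcing width ≥ 2. Combining the bounds, tw(G) = 2.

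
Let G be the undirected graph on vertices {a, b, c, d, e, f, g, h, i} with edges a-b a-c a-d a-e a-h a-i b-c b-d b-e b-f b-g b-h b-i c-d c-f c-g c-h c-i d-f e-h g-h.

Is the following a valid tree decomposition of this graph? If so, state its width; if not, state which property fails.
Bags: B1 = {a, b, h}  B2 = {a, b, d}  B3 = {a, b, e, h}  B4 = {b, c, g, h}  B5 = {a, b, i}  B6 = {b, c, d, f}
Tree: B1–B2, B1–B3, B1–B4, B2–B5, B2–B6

No — edge (c,a) lies in no bag.

A tree decomposition must satisfy three properties: every vertex lies in some bag; for every edge, both endpoints lie together in some bag; and for every vertex, the bags containing it form a connected subtree. Here edge (c,a) lies in no bag, so the decomposition is invalid.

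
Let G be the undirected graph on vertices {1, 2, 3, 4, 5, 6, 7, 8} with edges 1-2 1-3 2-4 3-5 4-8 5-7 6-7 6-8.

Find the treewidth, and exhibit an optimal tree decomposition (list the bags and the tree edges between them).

Treewidth 2.
One such decomposition:
Bags: B1 = {3, 5, 7}  B2 = {1, 3, 7}  B3 = {1, 2, 7}  B4 = {2, 4, 7}  B5 = {4, 7, 8}  B6 = {6, 7, 8}
Tree: B1–B2, B2–B3, B3–B4, B4–B5, B5–B6

The largest bag has 3 vertices, giving width 2; this decomposition certifies tw(G) ≤ 2. The edges 7–5–3–1–2–4–8–6–7 form a cycle, so G is not a tree and its treewidth is at least 2. Combining the bounds, tw(G) = 2.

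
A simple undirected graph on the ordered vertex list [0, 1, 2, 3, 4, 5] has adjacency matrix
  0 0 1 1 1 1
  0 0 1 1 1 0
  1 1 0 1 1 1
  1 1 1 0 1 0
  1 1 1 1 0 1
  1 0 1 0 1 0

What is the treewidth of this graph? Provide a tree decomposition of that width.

Treewidth 3.
One such decomposition:
Bags: B1 = {0, 2, 3, 4}  B2 = {1, 2, 3, 4}  B3 = {0, 2, 4, 5}
Tree: B1–B2, B1–B3

Each bag holds 4 vertices, so the decomposition has width 3, which upper-bounds the treewidth. For the lower bound, the 4 vertices {0, 2, 3, 4} are pairwise adjacent, and any tree decomposition puts a clique entirely inside one bag — forcing width ≥ 3. Therefore the treewidth is 3.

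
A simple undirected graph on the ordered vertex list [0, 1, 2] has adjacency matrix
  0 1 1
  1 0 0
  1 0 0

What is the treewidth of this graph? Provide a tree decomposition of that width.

Treewidth 1.
One such decomposition:
Bags: B1 = {0, 2}  B2 = {0, 1}
Tree: B1–B2

Each bag holds 2 vertices, so the decomposition has width 1, which upper-bounds the treewidth. Since G has at least one edge (e.g. 0–2), it is not an edgeless graph, so tw(G) ≥ 1. The upper and lower bounds meet at 1, so that is the treewidth.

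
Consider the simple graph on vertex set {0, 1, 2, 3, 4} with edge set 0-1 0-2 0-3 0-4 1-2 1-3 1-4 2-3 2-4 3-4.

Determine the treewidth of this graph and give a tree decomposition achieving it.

With just one bag of size 5, the width is 5 − 1 = 4, so tw(G) ≤ 4. For the lower bound, the 5 vertices {0, 1, 2, 3, 4} are pairwise adjacent, and any tree decomposition puts a clique entirely inside one bag — forcing width ≥ 4. The upper and lower bounds meet at 4, so that is the treewidth.

Treewidth 4.
Bags: B1 = {0, 1, 2, 3, 4}
Tree: (single bag)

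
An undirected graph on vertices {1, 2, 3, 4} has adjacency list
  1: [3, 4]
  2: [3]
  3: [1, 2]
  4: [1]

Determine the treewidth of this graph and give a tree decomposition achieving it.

The largest bag has 2 vertices, giving width 1; this decomposition certifies tw(G) ≤ 1. Any graph with an edge has treewidth ≥ 1, and G has the edge 4–1. Combining the bounds, tw(G) = 1.

Treewidth 1.
One such decomposition:
Bags: B1 = {1, 4}  B2 = {1, 3}  B3 = {2, 3}
Tree: B1–B2, B2–B3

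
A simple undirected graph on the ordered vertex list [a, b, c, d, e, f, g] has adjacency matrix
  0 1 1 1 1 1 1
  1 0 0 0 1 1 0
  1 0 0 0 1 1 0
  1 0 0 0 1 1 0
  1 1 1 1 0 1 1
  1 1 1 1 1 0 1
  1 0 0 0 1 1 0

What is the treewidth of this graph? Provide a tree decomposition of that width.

Each bag holds 4 vertices, so the decomposition has width 3, which upper-bounds the treewidth. On the other hand G contains the 4-clique {a, d, e, f}. A clique must lie in a single bag of any decomposition, so no decomposition can have width below 3. Therefore the treewidth is 3.

Treewidth 3.
One optimal decomposition is:
Bags: B1 = {a, e, f, g}  B2 = {a, d, e, f}  B3 = {a, b, e, f}  B4 = {a, c, e, f}
Tree: B1–B2, B2–B3, B1–B4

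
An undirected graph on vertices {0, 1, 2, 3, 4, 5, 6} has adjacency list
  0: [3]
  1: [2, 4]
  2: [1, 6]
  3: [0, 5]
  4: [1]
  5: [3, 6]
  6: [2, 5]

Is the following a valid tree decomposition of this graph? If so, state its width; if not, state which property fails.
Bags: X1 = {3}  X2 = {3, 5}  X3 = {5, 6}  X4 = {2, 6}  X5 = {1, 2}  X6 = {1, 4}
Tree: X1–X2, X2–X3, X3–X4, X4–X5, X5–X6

A tree decomposition must satisfy three properties: every vertex lies in some bag; for every edge, both endpoints lie together in some bag; and for every vertex, the bags containing it form a connected subtree. Here vertex 0 appears in no bag, so the decomposition is invalid.

No — vertex 0 appears in no bag.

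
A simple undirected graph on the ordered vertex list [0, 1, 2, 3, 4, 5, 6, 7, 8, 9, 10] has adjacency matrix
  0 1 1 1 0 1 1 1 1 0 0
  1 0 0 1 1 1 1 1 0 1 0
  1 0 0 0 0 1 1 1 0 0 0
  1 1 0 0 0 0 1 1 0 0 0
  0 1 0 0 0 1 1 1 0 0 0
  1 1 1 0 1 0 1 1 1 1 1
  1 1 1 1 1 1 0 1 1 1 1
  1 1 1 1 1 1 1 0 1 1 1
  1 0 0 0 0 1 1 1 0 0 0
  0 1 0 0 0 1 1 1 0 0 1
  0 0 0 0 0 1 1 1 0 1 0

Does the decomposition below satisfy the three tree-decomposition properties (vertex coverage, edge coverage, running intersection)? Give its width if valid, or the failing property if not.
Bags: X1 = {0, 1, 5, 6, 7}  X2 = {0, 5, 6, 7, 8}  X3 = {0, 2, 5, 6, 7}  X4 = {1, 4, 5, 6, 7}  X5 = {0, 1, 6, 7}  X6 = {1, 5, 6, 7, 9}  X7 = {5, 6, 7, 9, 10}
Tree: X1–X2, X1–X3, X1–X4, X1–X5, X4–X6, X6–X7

No — vertex 3 appears in no bag.

A tree decomposition must satisfy three properties: every vertex lies in some bag; for every edge, both endpoints lie together in some bag; and for every vertex, the bags containing it form a connected subtree. Here vertex 3 appears in no bag, so the decomposition is invalid.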